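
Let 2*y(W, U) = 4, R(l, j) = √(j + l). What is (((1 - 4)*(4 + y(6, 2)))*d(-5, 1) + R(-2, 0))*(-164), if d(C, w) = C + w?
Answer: -11808 - 164*I*√2 ≈ -11808.0 - 231.93*I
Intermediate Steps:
y(W, U) = 2 (y(W, U) = (½)*4 = 2)
(((1 - 4)*(4 + y(6, 2)))*d(-5, 1) + R(-2, 0))*(-164) = (((1 - 4)*(4 + 2))*(-5 + 1) + √(0 - 2))*(-164) = (-3*6*(-4) + √(-2))*(-164) = (-18*(-4) + I*√2)*(-164) = (72 + I*√2)*(-164) = -11808 - 164*I*√2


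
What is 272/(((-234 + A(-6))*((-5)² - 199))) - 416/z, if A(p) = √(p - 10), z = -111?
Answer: 165486724/44077767 + 136*I/1191291 ≈ 3.7544 + 0.00011416*I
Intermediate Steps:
A(p) = √(-10 + p)
272/(((-234 + A(-6))*((-5)² - 199))) - 416/z = 272/(((-234 + √(-10 - 6))*((-5)² - 199))) - 416/(-111) = 272/(((-234 + √(-16))*(25 - 199))) - 416*(-1/111) = 272/(((-234 + 4*I)*(-174))) + 416/111 = 272/(40716 - 696*I) + 416/111 = 272*((40716 + 696*I)/1658277072) + 416/111 = 17*(40716 + 696*I)/103642317 + 416/111 = 416/111 + 17*(40716 + 696*I)/103642317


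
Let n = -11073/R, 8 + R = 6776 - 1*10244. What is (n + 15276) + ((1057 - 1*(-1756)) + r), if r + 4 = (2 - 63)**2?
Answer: 75808729/3476 ≈ 21809.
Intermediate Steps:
R = -3476 (R = -8 + (6776 - 1*10244) = -8 + (6776 - 10244) = -8 - 3468 = -3476)
r = 3717 (r = -4 + (2 - 63)**2 = -4 + (-61)**2 = -4 + 3721 = 3717)
n = 11073/3476 (n = -11073/(-3476) = -11073*(-1/3476) = 11073/3476 ≈ 3.1856)
(n + 15276) + ((1057 - 1*(-1756)) + r) = (11073/3476 + 15276) + ((1057 - 1*(-1756)) + 3717) = 53110449/3476 + ((1057 + 1756) + 3717) = 53110449/3476 + (2813 + 3717) = 53110449/3476 + 6530 = 75808729/3476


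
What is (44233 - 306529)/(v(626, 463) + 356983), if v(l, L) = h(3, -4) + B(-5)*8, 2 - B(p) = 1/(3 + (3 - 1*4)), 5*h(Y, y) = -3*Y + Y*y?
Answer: -655740/892477 ≈ -0.73474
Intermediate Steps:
h(Y, y) = -3*Y/5 + Y*y/5 (h(Y, y) = (-3*Y + Y*y)/5 = -3*Y/5 + Y*y/5)
B(p) = 3/2 (B(p) = 2 - 1/(3 + (3 - 1*4)) = 2 - 1/(3 + (3 - 4)) = 2 - 1/(3 - 1) = 2 - 1/2 = 2 - 1*½ = 2 - ½ = 3/2)
v(l, L) = 39/5 (v(l, L) = (⅕)*3*(-3 - 4) + (3/2)*8 = (⅕)*3*(-7) + 12 = -21/5 + 12 = 39/5)
(44233 - 306529)/(v(626, 463) + 356983) = (44233 - 306529)/(39/5 + 356983) = -262296/1784954/5 = -262296*5/1784954 = -655740/892477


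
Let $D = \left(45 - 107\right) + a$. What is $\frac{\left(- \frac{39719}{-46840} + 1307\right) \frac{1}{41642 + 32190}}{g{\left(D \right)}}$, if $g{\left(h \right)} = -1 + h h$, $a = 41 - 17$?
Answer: $\frac{61259599}{4990313739840} \approx 1.2276 \cdot 10^{-5}$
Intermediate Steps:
$a = 24$
$D = -38$ ($D = \left(45 - 107\right) + 24 = -62 + 24 = -38$)
$g{\left(h \right)} = -1 + h^{2}$
$\frac{\left(- \frac{39719}{-46840} + 1307\right) \frac{1}{41642 + 32190}}{g{\left(D \right)}} = \frac{\left(- \frac{39719}{-46840} + 1307\right) \frac{1}{41642 + 32190}}{-1 + \left(-38\right)^{2}} = \frac{\left(\left(-39719\right) \left(- \frac{1}{46840}\right) + 1307\right) \frac{1}{73832}}{-1 + 1444} = \frac{\left(\frac{39719}{46840} + 1307\right) \frac{1}{73832}}{1443} = \frac{61259599}{46840} \cdot \frac{1}{73832} \cdot \frac{1}{1443} = \frac{61259599}{3458290880} \cdot \frac{1}{1443} = \frac{61259599}{4990313739840}$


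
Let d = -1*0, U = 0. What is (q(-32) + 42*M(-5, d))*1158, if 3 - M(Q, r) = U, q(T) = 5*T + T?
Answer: -76428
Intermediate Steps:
d = 0
q(T) = 6*T
M(Q, r) = 3 (M(Q, r) = 3 - 1*0 = 3 + 0 = 3)
(q(-32) + 42*M(-5, d))*1158 = (6*(-32) + 42*3)*1158 = (-192 + 126)*1158 = -66*1158 = -76428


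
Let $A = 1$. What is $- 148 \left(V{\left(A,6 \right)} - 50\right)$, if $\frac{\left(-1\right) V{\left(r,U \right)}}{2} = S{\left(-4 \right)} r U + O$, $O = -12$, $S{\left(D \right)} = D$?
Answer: $-3256$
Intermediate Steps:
$V{\left(r,U \right)} = 24 + 8 U r$ ($V{\left(r,U \right)} = - 2 \left(- 4 r U - 12\right) = - 2 \left(- 4 U r - 12\right) = - 2 \left(-12 - 4 U r\right) = 24 + 8 U r$)
$- 148 \left(V{\left(A,6 \right)} - 50\right) = - 148 \left(\left(24 + 8 \cdot 6 \cdot 1\right) - 50\right) = - 148 \left(\left(24 + 48\right) - 50\right) = - 148 \left(72 - 50\right) = \left(-148\right) 22 = -3256$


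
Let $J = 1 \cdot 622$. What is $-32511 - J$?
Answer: $-33133$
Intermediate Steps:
$J = 622$
$-32511 - J = -32511 - 622 = -33133$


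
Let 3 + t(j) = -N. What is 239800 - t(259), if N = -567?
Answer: 239236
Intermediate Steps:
t(j) = 564 (t(j) = -3 - 1*(-567) = -3 + 567 = 564)
239800 - t(259) = 239800 - 1*564 = 239800 - 564 = 239236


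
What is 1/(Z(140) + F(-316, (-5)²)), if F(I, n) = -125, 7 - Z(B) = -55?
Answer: -1/63 ≈ -0.015873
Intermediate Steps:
Z(B) = 62 (Z(B) = 7 - 1*(-55) = 7 + 55 = 62)
1/(Z(140) + F(-316, (-5)²)) = 1/(62 - 125) = 1/(-63) = -1/63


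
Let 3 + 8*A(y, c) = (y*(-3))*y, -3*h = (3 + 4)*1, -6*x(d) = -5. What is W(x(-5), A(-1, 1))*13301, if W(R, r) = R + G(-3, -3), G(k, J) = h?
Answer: -39903/2 ≈ -19952.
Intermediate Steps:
x(d) = ⅚ (x(d) = -⅙*(-5) = ⅚)
h = -7/3 (h = -(3 + 4)/3 = -7/3 ≈ -2.3333)
A(y, c) = -3/8 - 3*y²/8 (A(y, c) = -3/8 + ((y*(-3))*y)/8 = -3/8 + ((-3*y)*y)/8 = -3/8 + (-3*y²)/8 = -3/8 - 3*y²/8)
G(k, J) = -7/3
W(R, r) = -7/3 + R (W(R, r) = R - 7/3 = -7/3 + R)
W(x(-5), A(-1, 1))*13301 = (-7/3 + ⅚)*13301 = -3/2*13301 = -39903/2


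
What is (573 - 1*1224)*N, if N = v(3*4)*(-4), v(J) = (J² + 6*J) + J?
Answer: 593712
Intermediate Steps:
v(J) = J² + 7*J
N = -912 (N = ((3*4)*(7 + 3*4))*(-4) = (12*(7 + 12))*(-4) = (12*19)*(-4) = 228*(-4) = -912)
(573 - 1*1224)*N = (573 - 1*1224)*(-912) = (573 - 1224)*(-912) = -651*(-912) = 593712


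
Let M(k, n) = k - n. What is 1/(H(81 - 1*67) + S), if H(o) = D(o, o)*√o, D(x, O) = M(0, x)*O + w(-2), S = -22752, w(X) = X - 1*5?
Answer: -11376/258538289 + 203*√14/517076578 ≈ -4.2532e-5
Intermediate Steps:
w(X) = -5 + X (w(X) = X - 5 = -5 + X)
D(x, O) = -7 - O*x (D(x, O) = (0 - x)*O + (-5 - 2) = (-x)*O - 7 = -O*x - 7 = -7 - O*x)
H(o) = √o*(-7 - o²) (H(o) = (-7 - o*o)*√o = (-7 - o²)*√o = √o*(-7 - o²))
1/(H(81 - 1*67) + S) = 1/(√(81 - 1*67)*(-7 - (81 - 1*67)²) - 22752) = 1/(√(81 - 67)*(-7 - (81 - 67)²) - 22752) = 1/(√14*(-7 - 1*14²) - 22752) = 1/(√14*(-7 - 1*196) - 22752) = 1/(√14*(-7 - 196) - 22752) = 1/(√14*(-203) - 22752) = 1/(-203*√14 - 22752) = 1/(-22752 - 203*√14)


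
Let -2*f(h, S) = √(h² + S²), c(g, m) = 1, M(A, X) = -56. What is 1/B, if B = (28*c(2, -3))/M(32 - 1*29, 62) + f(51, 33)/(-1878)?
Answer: -391876/195733 - 626*√410/195733 ≈ -2.0669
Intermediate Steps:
f(h, S) = -√(S² + h²)/2 (f(h, S) = -√(h² + S²)/2 = -√(S² + h²)/2)
B = -½ + √410/1252 (B = (28*1)/(-56) - √(33² + 51²)/2/(-1878) = 28*(-1/56) - √(1089 + 2601)/2*(-1/1878) = -½ - 3*√410/2*(-1/1878) = -½ + √410/1252 ≈ -0.48383)
1/B = 1/(-½ + √410/1252)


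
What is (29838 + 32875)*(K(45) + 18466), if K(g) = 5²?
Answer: 1159626083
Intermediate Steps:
K(g) = 25
(29838 + 32875)*(K(45) + 18466) = (29838 + 32875)*(25 + 18466) = 62713*18491 = 1159626083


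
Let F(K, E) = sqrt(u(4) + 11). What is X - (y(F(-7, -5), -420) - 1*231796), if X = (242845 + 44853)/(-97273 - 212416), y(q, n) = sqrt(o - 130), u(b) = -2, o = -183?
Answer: 71784383746/309689 - I*sqrt(313) ≈ 2.318e+5 - 17.692*I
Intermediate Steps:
F(K, E) = 3 (F(K, E) = sqrt(-2 + 11) = sqrt(9) = 3)
y(q, n) = I*sqrt(313) (y(q, n) = sqrt(-183 - 130) = sqrt(-313) = I*sqrt(313))
X = -287698/309689 (X = 287698/(-309689) = 287698*(-1/309689) = -287698/309689 ≈ -0.92899)
X - (y(F(-7, -5), -420) - 1*231796) = -287698/309689 - (I*sqrt(313) - 1*231796) = -287698/309689 - (I*sqrt(313) - 231796) = -287698/309689 - (-231796 + I*sqrt(313)) = -287698/309689 + (231796 - I*sqrt(313)) = 71784383746/309689 - I*sqrt(313)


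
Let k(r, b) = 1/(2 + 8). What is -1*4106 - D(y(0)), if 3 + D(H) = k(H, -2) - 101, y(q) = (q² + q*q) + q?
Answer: -40021/10 ≈ -4002.1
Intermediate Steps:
k(r, b) = ⅒ (k(r, b) = 1/10 = ⅒)
y(q) = q + 2*q² (y(q) = (q² + q²) + q = 2*q² + q = q + 2*q²)
D(H) = -1039/10 (D(H) = -3 + (⅒ - 101) = -3 - 1009/10 = -1039/10)
-1*4106 - D(y(0)) = -1*4106 - 1*(-1039/10) = -4106 + 1039/10 = -40021/10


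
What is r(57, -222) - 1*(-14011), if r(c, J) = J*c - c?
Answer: 1300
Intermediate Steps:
r(c, J) = -c + J*c
r(57, -222) - 1*(-14011) = 57*(-1 - 222) - 1*(-14011) = 57*(-223) + 14011 = -12711 + 14011 = 1300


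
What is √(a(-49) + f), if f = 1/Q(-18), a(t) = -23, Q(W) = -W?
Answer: I*√826/6 ≈ 4.79*I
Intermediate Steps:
f = 1/18 (f = 1/(-1*(-18)) = 1/18 ≈ 0.055556)
√(a(-49) + f) = √(-23 + 1/18) = √(-413/18) = I*√826/6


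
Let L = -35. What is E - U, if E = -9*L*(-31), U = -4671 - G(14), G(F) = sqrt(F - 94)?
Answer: -5094 + 4*I*sqrt(5) ≈ -5094.0 + 8.9443*I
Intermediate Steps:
G(F) = sqrt(-94 + F)
U = -4671 - 4*I*sqrt(5) (U = -4671 - sqrt(-94 + 14) = -4671 - sqrt(-80) = -4671 - 4*I*sqrt(5) ≈ -4671.0 - 8.9443*I)
E = -9765 (E = -9*(-35)*(-31) = 315*(-31) = -9765)
E - U = -9765 - (-4671 - 4*I*sqrt(5)) = -9765 + (4671 + 4*I*sqrt(5)) = -5094 + 4*I*sqrt(5)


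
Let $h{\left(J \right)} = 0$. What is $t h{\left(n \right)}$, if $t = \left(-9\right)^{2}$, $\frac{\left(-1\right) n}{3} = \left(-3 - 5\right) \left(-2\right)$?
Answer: $0$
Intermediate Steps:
$n = -48$ ($n = - 3 \left(-3 - 5\right) \left(-2\right) = - 3 \left(\left(-8\right) \left(-2\right)\right) = \left(-3\right) 16 = -48$)
$t = 81$
$t h{\left(n \right)} = 81 \cdot 0 = 0$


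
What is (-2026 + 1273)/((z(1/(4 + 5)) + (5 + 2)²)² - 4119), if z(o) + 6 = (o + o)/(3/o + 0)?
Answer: 44463897/133999430 ≈ 0.33182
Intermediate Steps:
z(o) = -6 + 2*o²/3 (z(o) = -6 + (o + o)/(3/o + 0) = -6 + (2*o)/((3/o)) = -6 + (2*o)*(o/3) = -6 + 2*o²/3)
(-2026 + 1273)/((z(1/(4 + 5)) + (5 + 2)²)² - 4119) = (-2026 + 1273)/(((-6 + 2*(1/(4 + 5))²/3) + (5 + 2)²)² - 4119) = -753/(((-6 + 2*(1/9)²/3) + 7²)² - 4119) = -753/(((-6 + 2*(⅑)²/3) + 49)² - 4119) = -753/(((-6 + (⅔)*(1/81)) + 49)² - 4119) = -753/(((-6 + 2/243) + 49)² - 4119) = -753/((-1456/243 + 49)² - 4119) = -753/((10451/243)² - 4119) = -753/(109223401/59049 - 4119) = -753/(-133999430/59049) = -753*(-59049/133999430) = 44463897/133999430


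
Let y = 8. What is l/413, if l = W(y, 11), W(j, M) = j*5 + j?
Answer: 48/413 ≈ 0.11622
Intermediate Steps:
W(j, M) = 6*j (W(j, M) = 5*j + j = 6*j)
l = 48 (l = 6*8 = 48)
l/413 = 48/413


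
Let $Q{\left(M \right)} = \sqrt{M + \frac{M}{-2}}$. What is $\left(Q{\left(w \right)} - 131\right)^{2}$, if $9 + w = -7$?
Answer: $17153 - 524 i \sqrt{2} \approx 17153.0 - 741.05 i$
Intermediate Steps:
$w = -16$ ($w = -9 - 7 = -16$)
$Q{\left(M \right)} = \frac{\sqrt{2} \sqrt{M}}{2}$ ($Q{\left(M \right)} = \sqrt{M + M \left(- \frac{1}{2}\right)} = \sqrt{M - \frac{M}{2}} = \sqrt{\frac{M}{2}} = \frac{\sqrt{2} \sqrt{M}}{2}$)
$\left(Q{\left(w \right)} - 131\right)^{2} = \left(\frac{\sqrt{2} \sqrt{-16}}{2} - 131\right)^{2} = \left(\frac{\sqrt{2} \cdot 4 i}{2} - 131\right)^{2} = \left(2 i \sqrt{2} - 131\right)^{2} = \left(-131 + 2 i \sqrt{2}\right)^{2}$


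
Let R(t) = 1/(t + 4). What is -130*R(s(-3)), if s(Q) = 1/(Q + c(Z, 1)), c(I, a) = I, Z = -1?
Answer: -104/3 ≈ -34.667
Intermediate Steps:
s(Q) = 1/(-1 + Q) (s(Q) = 1/(Q - 1) = 1/(-1 + Q))
R(t) = 1/(4 + t)
-130*R(s(-3)) = -130/(4 + 1/(-1 - 3)) = -130/(4 + 1/(-4)) = -130/(4 - ¼) = -130/15/4 = -130*4/15 = -104/3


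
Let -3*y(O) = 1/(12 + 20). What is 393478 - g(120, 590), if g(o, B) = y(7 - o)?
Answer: 37773889/96 ≈ 3.9348e+5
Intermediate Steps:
y(O) = -1/96 (y(O) = -1/(3*(12 + 20)) = -⅓/32 = -⅓*1/32 = -1/96)
g(o, B) = -1/96
393478 - g(120, 590) = 393478 - 1*(-1/96) = 393478 + 1/96 = 37773889/96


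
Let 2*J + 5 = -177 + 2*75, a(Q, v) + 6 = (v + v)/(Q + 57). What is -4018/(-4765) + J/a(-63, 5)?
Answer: 321134/109595 ≈ 2.9302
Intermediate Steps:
a(Q, v) = -6 + 2*v/(57 + Q) (a(Q, v) = -6 + (v + v)/(Q + 57) = -6 + (2*v)/(57 + Q) = -6 + 2*v/(57 + Q))
J = -16 (J = -5/2 + (-177 + 2*75)/2 = -5/2 + (-177 + 150)/2 = -5/2 + (1/2)*(-27) = -5/2 - 27/2 = -16)
-4018/(-4765) + J/a(-63, 5) = -4018/(-4765) - 16*(57 - 63)/(2*(-171 + 5 - 3*(-63))) = -4018*(-1/4765) - 16*(-3/(-171 + 5 + 189)) = 4018/4765 - 16/(2*(-1/6)*23) = 4018/4765 - 16/(-23/3) = 4018/4765 - 16*(-3/23) = 4018/4765 + 48/23 = 321134/109595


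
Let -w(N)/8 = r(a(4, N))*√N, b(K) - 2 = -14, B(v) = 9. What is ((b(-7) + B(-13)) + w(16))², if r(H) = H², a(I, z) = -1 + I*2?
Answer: 2468041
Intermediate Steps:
a(I, z) = -1 + 2*I
b(K) = -12 (b(K) = 2 - 14 = -12)
w(N) = -392*√N (w(N) = -8*(-1 + 2*4)²*√N = -8*(-1 + 8)²*√N = -8*7²*√N = -392*√N)
((b(-7) + B(-13)) + w(16))² = ((-12 + 9) - 392*√16)² = (-3 - 392*4)² = (-3 - 1568)² = (-1571)² = 2468041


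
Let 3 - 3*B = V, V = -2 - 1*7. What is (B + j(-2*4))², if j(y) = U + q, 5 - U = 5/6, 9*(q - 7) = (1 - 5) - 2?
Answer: 841/4 ≈ 210.25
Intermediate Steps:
V = -9 (V = -2 - 7 = -9)
B = 4 (B = 1 - ⅓*(-9) = 1 + 3 = 4)
q = 19/3 (q = 7 + ((1 - 5) - 2)/9 = 7 + (-4 - 2)/9 = 7 + (⅑)*(-6) = 7 - ⅔ = 19/3 ≈ 6.3333)
U = 25/6 (U = 5 - 5/6 = 5 - 1*⅚ = 5 - ⅚ = 25/6 ≈ 4.1667)
j(y) = 21/2 (j(y) = 25/6 + 19/3 = 21/2)
(B + j(-2*4))² = (4 + 21/2)² = (29/2)² = 841/4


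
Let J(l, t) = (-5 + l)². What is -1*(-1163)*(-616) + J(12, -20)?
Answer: -716359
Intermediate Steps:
-1*(-1163)*(-616) + J(12, -20) = -1*(-1163)*(-616) + (-5 + 12)² = 1163*(-616) + 7² = -716408 + 49 = -716359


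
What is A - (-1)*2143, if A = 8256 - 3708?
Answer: 6691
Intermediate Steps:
A = 4548
A - (-1)*2143 = 4548 - (-1)*2143 = 4548 - 1*(-2143) = 4548 + 2143 = 6691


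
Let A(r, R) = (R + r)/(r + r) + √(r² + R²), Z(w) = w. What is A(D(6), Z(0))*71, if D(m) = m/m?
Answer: 213/2 ≈ 106.50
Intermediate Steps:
D(m) = 1
A(r, R) = √(R² + r²) + (R + r)/(2*r) (A(r, R) = (R + r)/((2*r)) + √(R² + r²) = (R + r)*(1/(2*r)) + √(R² + r²) = (R + r)/(2*r) + √(R² + r²) = √(R² + r²) + (R + r)/(2*r))
A(D(6), Z(0))*71 = (½ + √(0² + 1²) + (½)*0/1)*71 = (½ + √(0 + 1) + (½)*0*1)*71 = (½ + √1 + 0)*71 = (½ + 1 + 0)*71 = (3/2)*71 = 213/2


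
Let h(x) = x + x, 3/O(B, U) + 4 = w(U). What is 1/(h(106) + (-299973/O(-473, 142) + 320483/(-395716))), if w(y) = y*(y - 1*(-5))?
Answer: -395716/825784881092411 ≈ -4.7920e-10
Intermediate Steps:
w(y) = y*(5 + y) (w(y) = y*(y + 5) = y*(5 + y))
O(B, U) = 3/(-4 + U*(5 + U))
h(x) = 2*x
1/(h(106) + (-299973/O(-473, 142) + 320483/(-395716))) = 1/(2*106 + (-(-399964 + 14198722*(5 + 142)) + 320483/(-395716))) = 1/(212 + (-299973/(3/(-4 + 142*147)) + 320483*(-1/395716))) = 1/(212 + (-299973/(3/(-4 + 20874)) - 320483/395716)) = 1/(212 + (-299973/(3/20870) - 320483/395716)) = 1/(212 + (-299973/(3*(1/20870)) - 320483/395716)) = 1/(212 + (-299973/3/20870 - 320483/395716)) = 1/(212 + (-299973*20870/3 - 320483/395716)) = 1/(212 + (-2086812170 - 320483/395716)) = 1/(212 - 825784964984203/395716) = 1/(-825784881092411/395716) = -395716/825784881092411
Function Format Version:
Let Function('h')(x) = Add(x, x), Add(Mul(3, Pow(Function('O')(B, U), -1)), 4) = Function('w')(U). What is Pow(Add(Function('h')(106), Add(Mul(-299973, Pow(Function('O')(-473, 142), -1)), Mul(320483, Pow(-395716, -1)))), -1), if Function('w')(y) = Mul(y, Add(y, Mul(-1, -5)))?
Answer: Rational(-395716, 825784881092411) ≈ -4.7920e-10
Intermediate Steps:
Function('w')(y) = Mul(y, Add(5, y)) (Function('w')(y) = Mul(y, Add(y, 5)) = Mul(y, Add(5, y)))
Function('O')(B, U) = Mul(3, Pow(Add(-4, Mul(U, Add(5, U))), -1))
Function('h')(x) = Mul(2, x)
Pow(Add(Function('h')(106), Add(Mul(-299973, Pow(Function('O')(-473, 142), -1)), Mul(320483, Pow(-395716, -1)))), -1) = Pow(Add(Mul(2, 106), Add(Mul(-299973, Pow(Mul(3, Pow(Add(-4, Mul(142, Add(5, 142))), -1)), -1)), Mul(320483, Pow(-395716, -1)))), -1) = Pow(Add(212, Add(Mul(-299973, Pow(Mul(3, Pow(Add(-4, Mul(142, 147)), -1)), -1)), Mul(320483, Rational(-1, 395716)))), -1) = Pow(Add(212, Add(Mul(-299973, Pow(Mul(3, Pow(Add(-4, 20874), -1)), -1)), Rational(-320483, 395716))), -1) = Pow(Add(212, Add(Mul(-299973, Pow(Mul(3, Pow(20870, -1)), -1)), Rational(-320483, 395716))), -1) = Pow(Add(212, Add(Mul(-299973, Pow(Mul(3, Rational(1, 20870)), -1)), Rational(-320483, 395716))), -1) = Pow(Add(212, Add(Mul(-299973, Pow(Rational(3, 20870), -1)), Rational(-320483, 395716))), -1) = Pow(Add(212, Add(Mul(-299973, Rational(20870, 3)), Rational(-320483, 395716))), -1) = Pow(Add(212, Add(-2086812170, Rational(-320483, 395716))), -1) = Pow(Add(212, Rational(-825784964984203, 395716)), -1) = Pow(Rational(-825784881092411, 395716), -1) = Rational(-395716, 825784881092411)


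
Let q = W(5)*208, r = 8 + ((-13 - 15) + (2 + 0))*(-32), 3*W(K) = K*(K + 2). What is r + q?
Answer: 9800/3 ≈ 3266.7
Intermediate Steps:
W(K) = K*(2 + K)/3 (W(K) = (K*(K + 2))/3 = (K*(2 + K))/3 = K*(2 + K)/3)
r = 840 (r = 8 + (-28 + 2)*(-32) = 8 - 26*(-32) = 8 + 832 = 840)
q = 7280/3 (q = ((1/3)*5*(2 + 5))*208 = ((1/3)*5*7)*208 = (35/3)*208 = 7280/3 ≈ 2426.7)
r + q = 840 + 7280/3 = 9800/3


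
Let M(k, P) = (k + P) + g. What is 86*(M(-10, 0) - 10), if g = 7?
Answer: -1118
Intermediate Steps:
M(k, P) = 7 + P + k (M(k, P) = (k + P) + 7 = (P + k) + 7 = 7 + P + k)
86*(M(-10, 0) - 10) = 86*((7 + 0 - 10) - 10) = 86*(-3 - 10) = 86*(-13) = -1118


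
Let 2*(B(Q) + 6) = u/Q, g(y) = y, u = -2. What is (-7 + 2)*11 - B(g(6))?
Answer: -293/6 ≈ -48.833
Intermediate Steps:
B(Q) = -6 - 1/Q (B(Q) = -6 + (-2/Q)/2 = -6 - 1/Q)
(-7 + 2)*11 - B(g(6)) = (-7 + 2)*11 - (-6 - 1/6) = -5*11 - (-6 - 1*1/6) = -55 - (-6 - 1/6) = -55 - 1*(-37/6) = -55 + 37/6 = -293/6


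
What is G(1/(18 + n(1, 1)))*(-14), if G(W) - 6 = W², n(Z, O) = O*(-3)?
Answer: -18914/225 ≈ -84.062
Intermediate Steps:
n(Z, O) = -3*O
G(W) = 6 + W²
G(1/(18 + n(1, 1)))*(-14) = (6 + (1/(18 - 3*1))²)*(-14) = (6 + (1/(18 - 3))²)*(-14) = (6 + (1/15)²)*(-14) = (6 + 1/225)*(-14) = (1351/225)*(-14) = -18914/225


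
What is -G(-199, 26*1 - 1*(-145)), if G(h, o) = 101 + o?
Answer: -272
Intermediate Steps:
-G(-199, 26*1 - 1*(-145)) = -(101 + (26*1 - 1*(-145))) = -(101 + (26 + 145)) = -(101 + 171) = -1*272 = -272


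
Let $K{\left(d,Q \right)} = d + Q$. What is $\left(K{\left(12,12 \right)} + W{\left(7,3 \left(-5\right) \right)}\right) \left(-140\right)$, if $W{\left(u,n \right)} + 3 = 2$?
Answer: $-3220$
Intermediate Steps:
$K{\left(d,Q \right)} = Q + d$
$W{\left(u,n \right)} = -1$ ($W{\left(u,n \right)} = -3 + 2 = -1$)
$\left(K{\left(12,12 \right)} + W{\left(7,3 \left(-5\right) \right)}\right) \left(-140\right) = \left(\left(12 + 12\right) - 1\right) \left(-140\right) = \left(24 - 1\right) \left(-140\right) = 23 \left(-140\right) = -3220$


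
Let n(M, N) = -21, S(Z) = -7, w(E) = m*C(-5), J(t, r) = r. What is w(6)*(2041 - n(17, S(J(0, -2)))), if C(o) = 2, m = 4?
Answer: 16496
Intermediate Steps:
w(E) = 8 (w(E) = 4*2 = 8)
w(6)*(2041 - n(17, S(J(0, -2)))) = 8*(2041 - 1*(-21)) = 8*(2041 + 21) = 8*2062 = 16496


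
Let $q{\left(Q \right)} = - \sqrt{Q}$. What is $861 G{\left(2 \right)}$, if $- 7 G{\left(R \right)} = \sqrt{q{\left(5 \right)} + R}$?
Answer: $- 123 \sqrt{2 - \sqrt{5}} \approx - 59.762 i$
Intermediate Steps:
$G{\left(R \right)} = - \frac{\sqrt{R - \sqrt{5}}}{7}$ ($G{\left(R \right)} = - \frac{\sqrt{- \sqrt{5} + R}}{7} = - \frac{\sqrt{R - \sqrt{5}}}{7}$)
$861 G{\left(2 \right)} = 861 \left(- \frac{\sqrt{2 - \sqrt{5}}}{7}\right) = - 123 \sqrt{2 - \sqrt{5}}$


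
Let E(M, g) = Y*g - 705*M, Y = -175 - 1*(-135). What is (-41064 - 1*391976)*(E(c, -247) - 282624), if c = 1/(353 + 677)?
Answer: 12165263890600/103 ≈ 1.1811e+11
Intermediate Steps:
c = 1/1030 ≈ 0.00097087
Y = -40 (Y = -175 + 135 = -40)
E(M, g) = -705*M - 40*g (E(M, g) = -40*g - 705*M = -705*M - 40*g)
(-41064 - 1*391976)*(E(c, -247) - 282624) = (-41064 - 1*391976)*((-705*1/1030 - 40*(-247)) - 282624) = (-41064 - 391976)*((-141/206 + 9880) - 282624) = -433040*(2035139/206 - 282624) = -433040*(-56185405/206) = 12165263890600/103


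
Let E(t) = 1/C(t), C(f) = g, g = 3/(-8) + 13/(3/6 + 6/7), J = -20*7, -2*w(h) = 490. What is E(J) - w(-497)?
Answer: 342907/1399 ≈ 245.11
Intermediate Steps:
w(h) = -245 (w(h) = -1/2*490 = -245)
J = -140
g = 1399/152 (g = 3*(-1/8) + 13/(3*(1/6) + 6*(1/7)) = -3/8 + 13/(1/2 + 6/7) = -3/8 + 13/(19/14) = -3/8 + 13*(14/19) = -3/8 + 182/19 = 1399/152 ≈ 9.2039)
C(f) = 1399/152
E(t) = 152/1399 (E(t) = 1/(1399/152) = 152/1399)
E(J) - w(-497) = 152/1399 - 1*(-245) = 152/1399 + 245 = 342907/1399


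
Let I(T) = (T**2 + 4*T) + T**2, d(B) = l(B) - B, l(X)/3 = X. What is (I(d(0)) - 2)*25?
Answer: -50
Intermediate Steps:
l(X) = 3*X
d(B) = 2*B (d(B) = 3*B - B = 2*B)
I(T) = 2*T**2 + 4*T
(I(d(0)) - 2)*25 = (2*(2*0)*(2 + 2*0) - 2)*25 = (2*0*(2 + 0) - 2)*25 = (2*0*2 - 2)*25 = (0 - 2)*25 = -2*25 = -50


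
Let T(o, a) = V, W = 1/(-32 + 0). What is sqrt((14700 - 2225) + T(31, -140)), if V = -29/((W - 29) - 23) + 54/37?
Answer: sqrt(3843233105)/555 ≈ 111.70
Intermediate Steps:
W = -1/32 (W = 1/(-32) = -1/32 ≈ -0.031250)
V = 3358/1665 (V = -29/((-1/32 - 29) - 23) + 54/37 = -29/(-929/32 - 23) + 54*(1/37) = -29/(-1665/32) + 54/37 = -29*(-32/1665) + 54/37 = 928/1665 + 54/37 = 3358/1665 ≈ 2.0168)
T(o, a) = 3358/1665
sqrt((14700 - 2225) + T(31, -140)) = sqrt((14700 - 2225) + 3358/1665) = sqrt(12475 + 3358/1665) = sqrt(20774233/1665) = sqrt(3843233105)/555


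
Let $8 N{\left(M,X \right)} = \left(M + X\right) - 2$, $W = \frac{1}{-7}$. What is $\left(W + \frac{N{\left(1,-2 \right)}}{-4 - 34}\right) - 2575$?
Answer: $- \frac{5479883}{2128} \approx -2575.1$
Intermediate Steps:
$W = - \frac{1}{7} \approx -0.14286$
$N{\left(M,X \right)} = - \frac{1}{4} + \frac{M}{8} + \frac{X}{8}$ ($N{\left(M,X \right)} = \frac{\left(M + X\right) - 2}{8} = \frac{-2 + M + X}{8} = - \frac{1}{4} + \frac{M}{8} + \frac{X}{8}$)
$\left(W + \frac{N{\left(1,-2 \right)}}{-4 - 34}\right) - 2575 = \left(- \frac{1}{7} + \frac{- \frac{1}{4} + \frac{1}{8} \cdot 1 + \frac{1}{8} \left(-2\right)}{-4 - 34}\right) - 2575 = \left(- \frac{1}{7} + \frac{- \frac{1}{4} + \frac{1}{8} - \frac{1}{4}}{-38}\right) - 2575 = \left(- \frac{1}{7} - - \frac{3}{304}\right) - 2575 = \left(- \frac{1}{7} + \frac{3}{304}\right) - 2575 = - \frac{283}{2128} - 2575 = - \frac{5479883}{2128}$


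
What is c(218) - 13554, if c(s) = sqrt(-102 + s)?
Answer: -13554 + 2*sqrt(29) ≈ -13543.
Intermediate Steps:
c(218) - 13554 = sqrt(-102 + 218) - 13554 = sqrt(116) - 13554 = 2*sqrt(29) - 13554 = -13554 + 2*sqrt(29)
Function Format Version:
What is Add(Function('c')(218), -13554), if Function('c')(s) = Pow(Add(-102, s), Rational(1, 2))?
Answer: Add(-13554, Mul(2, Pow(29, Rational(1, 2)))) ≈ -13543.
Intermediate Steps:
Add(Function('c')(218), -13554) = Add(Pow(Add(-102, 218), Rational(1, 2)), -13554) = Add(Pow(116, Rational(1, 2)), -13554) = Add(Mul(2, Pow(29, Rational(1, 2))), -13554) = Add(-13554, Mul(2, Pow(29, Rational(1, 2))))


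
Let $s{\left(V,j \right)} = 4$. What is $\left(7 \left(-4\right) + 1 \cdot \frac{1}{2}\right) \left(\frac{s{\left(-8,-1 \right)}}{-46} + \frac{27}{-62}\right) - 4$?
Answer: $\frac{29567}{2852} \approx 10.367$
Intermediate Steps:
$\left(7 \left(-4\right) + 1 \cdot \frac{1}{2}\right) \left(\frac{s{\left(-8,-1 \right)}}{-46} + \frac{27}{-62}\right) - 4 = \left(7 \left(-4\right) + 1 \cdot \frac{1}{2}\right) \left(\frac{4}{-46} + \frac{27}{-62}\right) - 4 = \left(-28 + 1 \cdot \frac{1}{2}\right) \left(4 \left(- \frac{1}{46}\right) + 27 \left(- \frac{1}{62}\right)\right) - 4 = \left(-28 + \frac{1}{2}\right) \left(- \frac{2}{23} - \frac{27}{62}\right) - 4 = \left(- \frac{55}{2}\right) \left(- \frac{745}{1426}\right) - 4 = \frac{40975}{2852} - 4 = \frac{29567}{2852}$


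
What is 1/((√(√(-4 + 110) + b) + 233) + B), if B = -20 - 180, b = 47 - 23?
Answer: 1/(33 + √(24 + √106)) ≈ 0.025736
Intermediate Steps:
b = 24
B = -200
1/((√(√(-4 + 110) + b) + 233) + B) = 1/((√(√(-4 + 110) + 24) + 233) - 200) = 1/((√(√106 + 24) + 233) - 200) = 1/((√(24 + √106) + 233) - 200) = 1/((233 + √(24 + √106)) - 200) = 1/(33 + √(24 + √106))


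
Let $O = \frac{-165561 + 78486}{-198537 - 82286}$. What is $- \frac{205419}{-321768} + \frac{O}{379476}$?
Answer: $\frac{202690969379389}{317494410743208} \approx 0.63841$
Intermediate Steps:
$O = \frac{87075}{280823}$ ($O = - \frac{87075}{-280823} = \left(-87075\right) \left(- \frac{1}{280823}\right) = \frac{87075}{280823} \approx 0.31007$)
$- \frac{205419}{-321768} + \frac{O}{379476} = - \frac{205419}{-321768} + \frac{87075}{280823 \cdot 379476} = \left(-205419\right) \left(- \frac{1}{321768}\right) + \frac{87075}{280823} \cdot \frac{1}{379476} = \frac{68473}{107256} + \frac{9675}{11840620972} = \frac{202690969379389}{317494410743208}$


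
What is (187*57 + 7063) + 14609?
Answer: 32331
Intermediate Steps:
(187*57 + 7063) + 14609 = (10659 + 7063) + 14609 = 17722 + 14609 = 32331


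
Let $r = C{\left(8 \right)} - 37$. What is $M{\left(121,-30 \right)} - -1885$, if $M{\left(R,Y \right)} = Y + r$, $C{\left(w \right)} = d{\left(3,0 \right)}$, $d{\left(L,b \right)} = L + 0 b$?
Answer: $1821$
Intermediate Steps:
$d{\left(L,b \right)} = L$ ($d{\left(L,b \right)} = L + 0 = L$)
$C{\left(w \right)} = 3$
$r = -34$ ($r = 3 - 37 = -34$)
$M{\left(R,Y \right)} = -34 + Y$ ($M{\left(R,Y \right)} = Y - 34 = -34 + Y$)
$M{\left(121,-30 \right)} - -1885 = \left(-34 - 30\right) - -1885 = -64 + 1885 = 1821$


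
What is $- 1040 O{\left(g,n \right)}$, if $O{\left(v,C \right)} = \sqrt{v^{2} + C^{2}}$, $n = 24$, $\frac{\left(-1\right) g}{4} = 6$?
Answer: $- 24960 \sqrt{2} \approx -35299.0$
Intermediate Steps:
$g = -24$ ($g = \left(-4\right) 6 = -24$)
$O{\left(v,C \right)} = \sqrt{C^{2} + v^{2}}$
$- 1040 O{\left(g,n \right)} = - 1040 \sqrt{24^{2} + \left(-24\right)^{2}} = - 1040 \sqrt{576 + 576} = - 1040 \sqrt{1152} = - 1040 \cdot 24 \sqrt{2} = - 24960 \sqrt{2}$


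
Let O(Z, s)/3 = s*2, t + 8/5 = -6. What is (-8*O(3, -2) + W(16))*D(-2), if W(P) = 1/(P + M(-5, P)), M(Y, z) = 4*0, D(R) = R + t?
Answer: -4611/5 ≈ -922.20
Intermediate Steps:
t = -38/5 (t = -8/5 - 6 = -38/5 ≈ -7.6000)
O(Z, s) = 6*s (O(Z, s) = 3*(s*2) = 3*(2*s) = 6*s)
D(R) = -38/5 + R (D(R) = R - 38/5 = -38/5 + R)
M(Y, z) = 0
W(P) = 1/P (W(P) = 1/(P + 0) = 1/P)
(-8*O(3, -2) + W(16))*D(-2) = (-48*(-2) + 1/16)*(-38/5 - 2) = (-8*(-12) + 1/16)*(-48/5) = (96 + 1/16)*(-48/5) = (1537/16)*(-48/5) = -4611/5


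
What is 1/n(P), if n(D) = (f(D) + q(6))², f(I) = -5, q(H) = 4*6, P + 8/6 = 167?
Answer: 1/361 ≈ 0.0027701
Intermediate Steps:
P = 497/3 (P = -4/3 + 167 = 497/3 ≈ 165.67)
q(H) = 24
n(D) = 361 (n(D) = (-5 + 24)² = 19² = 361)
1/n(P) = 1/361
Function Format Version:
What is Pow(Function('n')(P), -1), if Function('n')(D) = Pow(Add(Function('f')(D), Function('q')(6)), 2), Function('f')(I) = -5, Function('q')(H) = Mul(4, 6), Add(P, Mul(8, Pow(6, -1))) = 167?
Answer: Rational(1, 361) ≈ 0.0027701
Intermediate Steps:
P = Rational(497, 3) (P = Add(Rational(-4, 3), 167) = Rational(497, 3) ≈ 165.67)
Function('q')(H) = 24
Function('n')(D) = 361 (Function('n')(D) = Pow(Add(-5, 24), 2) = Pow(19, 2) = 361)
Pow(Function('n')(P), -1) = Pow(361, -1) = Rational(1, 361)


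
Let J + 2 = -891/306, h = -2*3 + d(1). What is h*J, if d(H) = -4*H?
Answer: 835/17 ≈ 49.118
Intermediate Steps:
h = -10 (h = -2*3 - 4*1 = -6 - 4 = -10)
J = -167/34 (J = -2 - 891/306 = -2 - 891*1/306 = -2 - 99/34 = -167/34 ≈ -4.9118)
h*J = -10*(-167/34) = 835/17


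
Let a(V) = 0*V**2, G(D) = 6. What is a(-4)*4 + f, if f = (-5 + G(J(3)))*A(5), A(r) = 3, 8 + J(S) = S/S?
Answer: 3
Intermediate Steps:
J(S) = -7 (J(S) = -8 + S/S = -8 + 1 = -7)
a(V) = 0
f = 3 (f = (-5 + 6)*3 = 1*3 = 3)
a(-4)*4 + f = 0*4 + 3 = 0 + 3 = 3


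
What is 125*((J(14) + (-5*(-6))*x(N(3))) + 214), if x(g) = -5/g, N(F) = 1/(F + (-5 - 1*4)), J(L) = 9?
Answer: 140375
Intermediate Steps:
N(F) = 1/(-9 + F) (N(F) = 1/(F + (-5 - 4)) = 1/(F - 9) = 1/(-9 + F))
125*((J(14) + (-5*(-6))*x(N(3))) + 214) = 125*((9 + (-5*(-6))*(-5/(1/(-9 + 3)))) + 214) = 125*((9 + 30*(-5/(1/(-6)))) + 214) = 125*((9 + 30*(-5/(-1/6))) + 214) = 125*((9 + 30*(-5*(-6))) + 214) = 125*((9 + 30*30) + 214) = 125*((9 + 900) + 214) = 125*(909 + 214) = 125*1123 = 140375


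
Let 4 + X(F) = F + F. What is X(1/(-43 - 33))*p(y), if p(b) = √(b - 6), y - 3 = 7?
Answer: -153/19 ≈ -8.0526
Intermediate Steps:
y = 10 (y = 3 + 7 = 10)
p(b) = √(-6 + b)
X(F) = -4 + 2*F (X(F) = -4 + (F + F) = -4 + 2*F)
X(1/(-43 - 33))*p(y) = (-4 + 2/(-43 - 33))*√(-6 + 10) = (-4 + 2/(-76))*√4 = (-4 + 2*(-1/76))*2 = (-4 - 1/38)*2 = -153/38*2 = -153/19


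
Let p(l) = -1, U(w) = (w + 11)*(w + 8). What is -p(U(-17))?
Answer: 1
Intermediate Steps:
U(w) = (8 + w)*(11 + w) (U(w) = (11 + w)*(8 + w) = (8 + w)*(11 + w))
-p(U(-17)) = -1*(-1) = 1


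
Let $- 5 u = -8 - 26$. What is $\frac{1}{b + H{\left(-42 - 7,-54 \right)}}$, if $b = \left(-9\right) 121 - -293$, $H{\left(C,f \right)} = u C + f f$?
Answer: $\frac{5}{8934} \approx 0.00055966$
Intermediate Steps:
$u = \frac{34}{5}$ ($u = - \frac{-8 - 26}{5} = \left(- \frac{1}{5}\right) \left(-34\right) = \frac{34}{5} \approx 6.8$)
$H{\left(C,f \right)} = f^{2} + \frac{34 C}{5}$ ($H{\left(C,f \right)} = \frac{34 C}{5} + f f = \frac{34 C}{5} + f^{2} = f^{2} + \frac{34 C}{5}$)
$b = -796$ ($b = -1089 + 293 = -796$)
$\frac{1}{b + H{\left(-42 - 7,-54 \right)}} = \frac{1}{-796 + \left(\left(-54\right)^{2} + \frac{34 \left(-42 - 7\right)}{5}\right)} = \frac{1}{-796 + \left(2916 + \frac{34}{5} \left(-49\right)\right)} = \frac{1}{-796 + \left(2916 - \frac{1666}{5}\right)} = \frac{1}{-796 + \frac{12914}{5}} = \frac{1}{\frac{8934}{5}} = \frac{5}{8934}$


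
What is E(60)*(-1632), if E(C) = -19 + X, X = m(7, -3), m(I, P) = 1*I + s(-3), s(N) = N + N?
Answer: 29376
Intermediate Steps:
s(N) = 2*N
m(I, P) = -6 + I (m(I, P) = 1*I + 2*(-3) = I - 6 = -6 + I)
X = 1 (X = -6 + 7 = 1)
E(C) = -18 (E(C) = -19 + 1 = -18)
E(60)*(-1632) = -18*(-1632) = 29376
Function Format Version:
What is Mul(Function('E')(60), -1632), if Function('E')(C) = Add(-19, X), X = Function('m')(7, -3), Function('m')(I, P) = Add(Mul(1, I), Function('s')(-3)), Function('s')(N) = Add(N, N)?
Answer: 29376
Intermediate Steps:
Function('s')(N) = Mul(2, N)
Function('m')(I, P) = Add(-6, I) (Function('m')(I, P) = Add(Mul(1, I), Mul(2, -3)) = Add(I, -6) = Add(-6, I))
X = 1 (X = Add(-6, 7) = 1)
Function('E')(C) = -18 (Function('E')(C) = Add(-19, 1) = -18)
Mul(Function('E')(60), -1632) = Mul(-18, -1632) = 29376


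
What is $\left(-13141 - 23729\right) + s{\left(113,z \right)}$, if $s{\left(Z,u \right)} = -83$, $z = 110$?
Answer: $-36953$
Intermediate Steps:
$\left(-13141 - 23729\right) + s{\left(113,z \right)} = \left(-13141 - 23729\right) - 83 = -36870 - 83 = -36953$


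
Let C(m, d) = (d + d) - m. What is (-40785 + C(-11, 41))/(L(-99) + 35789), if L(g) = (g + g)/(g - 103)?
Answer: -1027473/903697 ≈ -1.1370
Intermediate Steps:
L(g) = 2*g/(-103 + g) (L(g) = (2*g)/(-103 + g) = 2*g/(-103 + g))
C(m, d) = -m + 2*d (C(m, d) = 2*d - m = -m + 2*d)
(-40785 + C(-11, 41))/(L(-99) + 35789) = (-40785 + (-1*(-11) + 2*41))/(2*(-99)/(-103 - 99) + 35789) = (-40785 + (11 + 82))/(2*(-99)/(-202) + 35789) = (-40785 + 93)/(2*(-99)*(-1/202) + 35789) = -40692/(99/101 + 35789) = -40692/3614788/101 = -40692*101/3614788 = -1027473/903697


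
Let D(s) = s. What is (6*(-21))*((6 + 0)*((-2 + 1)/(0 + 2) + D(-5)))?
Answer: 4158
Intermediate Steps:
(6*(-21))*((6 + 0)*((-2 + 1)/(0 + 2) + D(-5))) = (6*(-21))*((6 + 0)*((-2 + 1)/(0 + 2) - 5)) = -756*(-1/2 - 5) = -756*(-1*½ - 5) = -756*(-½ - 5) = -756*(-11)/2 = -126*(-33) = 4158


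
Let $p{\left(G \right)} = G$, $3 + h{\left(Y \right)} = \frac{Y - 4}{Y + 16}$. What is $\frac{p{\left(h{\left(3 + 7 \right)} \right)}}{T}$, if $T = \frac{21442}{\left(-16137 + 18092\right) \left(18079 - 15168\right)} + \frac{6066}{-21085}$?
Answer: $\frac{3042122715}{311904164} \approx 9.7534$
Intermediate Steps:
$h{\left(Y \right)} = -3 + \frac{-4 + Y}{16 + Y}$ ($h{\left(Y \right)} = -3 + \frac{Y - 4}{Y + 16} = -3 + \frac{-4 + Y}{16 + Y}$)
$T = - \frac{95970512}{338013635}$ ($T = \frac{21442}{1955 \cdot 2911} + 6066 \left(- \frac{1}{21085}\right) = \frac{21442}{5691005} - \frac{6066}{21085} = 21442 \cdot \frac{1}{5691005} - \frac{6066}{21085} = \frac{302}{80155} - \frac{6066}{21085} = - \frac{95970512}{338013635} \approx -0.28393$)
$\frac{p{\left(h{\left(3 + 7 \right)} \right)}}{T} = \frac{2 \frac{1}{16 + \left(3 + 7\right)} \left(-26 - \left(3 + 7\right)\right)}{- \frac{95970512}{338013635}} = \frac{2 \left(-26 - 10\right)}{16 + 10} \left(- \frac{338013635}{95970512}\right) = \frac{2 \left(-26 - 10\right)}{26} \left(- \frac{338013635}{95970512}\right) = 2 \cdot \frac{1}{26} \left(-36\right) \left(- \frac{338013635}{95970512}\right) = \left(- \frac{36}{13}\right) \left(- \frac{338013635}{95970512}\right) = \frac{3042122715}{311904164}$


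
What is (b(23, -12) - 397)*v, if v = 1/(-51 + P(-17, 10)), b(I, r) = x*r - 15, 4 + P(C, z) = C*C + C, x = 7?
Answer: -16/7 ≈ -2.2857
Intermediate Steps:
P(C, z) = -4 + C + C² (P(C, z) = -4 + (C*C + C) = -4 + (C² + C) = -4 + (C + C²) = -4 + C + C²)
b(I, r) = -15 + 7*r (b(I, r) = 7*r - 15 = -15 + 7*r)
v = 1/217 (v = 1/(-51 + (-4 - 17 + (-17)²)) = 1/(-51 + (-4 - 17 + 289)) = 1/(-51 + 268) = 1/217 ≈ 0.0046083)
(b(23, -12) - 397)*v = ((-15 + 7*(-12)) - 397)*(1/217) = ((-15 - 84) - 397)*(1/217) = (-99 - 397)*(1/217) = -496*1/217 = -16/7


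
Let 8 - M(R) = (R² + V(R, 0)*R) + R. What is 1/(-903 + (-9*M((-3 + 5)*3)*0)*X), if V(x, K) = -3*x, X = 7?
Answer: -1/903 ≈ -0.0011074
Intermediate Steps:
M(R) = 8 - R + 2*R² (M(R) = 8 - ((R² + (-3*R)*R) + R) = 8 - ((R² - 3*R²) + R) = 8 - (-2*R² + R) = 8 - (R - 2*R²) = 8 + (-R + 2*R²) = 8 - R + 2*R²)
1/(-903 + (-9*M((-3 + 5)*3)*0)*X) = 1/(-903 - 9*(8 - (-3 + 5)*3 + 2*((-3 + 5)*3)²)*0*7) = 1/(-903 - 9*(8 - 2*3 + 2*(2*3)²)*0*7) = 1/(-903 - 9*(8 - 1*6 + 2*6²)*0*7) = 1/(-903 - 9*(8 - 6 + 2*36)*0*7) = 1/(-903 - 9*(8 - 6 + 72)*0*7) = 1/(-903 - 666*0*7) = 1/(-903 - 9*0*7) = 1/(-903 + 0*7) = 1/(-903 + 0) = 1/(-903) = -1/903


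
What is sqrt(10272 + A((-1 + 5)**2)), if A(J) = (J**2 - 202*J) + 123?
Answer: sqrt(7419) ≈ 86.134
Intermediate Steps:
A(J) = 123 + J**2 - 202*J
sqrt(10272 + A((-1 + 5)**2)) = sqrt(10272 + (123 + ((-1 + 5)**2)**2 - 202*(-1 + 5)**2)) = sqrt(10272 + (123 + (4**2)**2 - 202*4**2)) = sqrt(10272 + (123 + 16**2 - 202*16)) = sqrt(10272 + (123 + 256 - 3232)) = sqrt(10272 - 2853) = sqrt(7419)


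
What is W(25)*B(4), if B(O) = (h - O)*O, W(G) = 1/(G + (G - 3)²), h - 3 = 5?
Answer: 16/509 ≈ 0.031434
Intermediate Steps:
h = 8 (h = 3 + 5 = 8)
W(G) = 1/(G + (-3 + G)²)
B(O) = O*(8 - O) (B(O) = (8 - O)*O = O*(8 - O))
W(25)*B(4) = (4*(8 - 1*4))/(25 + (-3 + 25)²) = (4*(8 - 4))/(25 + 22²) = (4*4)/(25 + 484) = 16/509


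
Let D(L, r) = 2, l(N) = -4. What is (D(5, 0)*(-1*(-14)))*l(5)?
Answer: -112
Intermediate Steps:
(D(5, 0)*(-1*(-14)))*l(5) = (2*(-1*(-14)))*(-4) = (2*14)*(-4) = 28*(-4) = -112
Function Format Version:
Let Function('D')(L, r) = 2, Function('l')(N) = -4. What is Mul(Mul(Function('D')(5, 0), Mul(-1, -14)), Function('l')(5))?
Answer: -112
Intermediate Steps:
Mul(Mul(Function('D')(5, 0), Mul(-1, -14)), Function('l')(5)) = Mul(Mul(2, Mul(-1, -14)), -4) = Mul(Mul(2, 14), -4) = Mul(28, -4) = -112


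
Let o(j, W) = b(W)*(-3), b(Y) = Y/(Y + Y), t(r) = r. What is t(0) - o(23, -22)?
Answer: 3/2 ≈ 1.5000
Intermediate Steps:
b(Y) = ½ (b(Y) = Y/((2*Y)) = Y*(1/(2*Y)) = ½)
o(j, W) = -3/2 (o(j, W) = (½)*(-3) = -3/2)
t(0) - o(23, -22) = 0 - 1*(-3/2) = 0 + 3/2 = 3/2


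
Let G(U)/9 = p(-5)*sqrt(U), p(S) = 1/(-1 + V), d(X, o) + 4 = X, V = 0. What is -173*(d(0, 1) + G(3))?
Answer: 692 + 1557*sqrt(3) ≈ 3388.8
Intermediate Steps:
d(X, o) = -4 + X
p(S) = -1 (p(S) = 1/(-1 + 0) = 1/(-1) = -1)
G(U) = -9*sqrt(U) (G(U) = 9*(-sqrt(U)) = -9*sqrt(U))
-173*(d(0, 1) + G(3)) = -173*((-4 + 0) - 9*sqrt(3)) = -173*(-4 - 9*sqrt(3)) = 692 + 1557*sqrt(3)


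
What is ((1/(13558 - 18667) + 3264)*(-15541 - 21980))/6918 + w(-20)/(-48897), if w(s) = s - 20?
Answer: -3399383141174855/192024288846 ≈ -17703.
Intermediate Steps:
w(s) = -20 + s
((1/(13558 - 18667) + 3264)*(-15541 - 21980))/6918 + w(-20)/(-48897) = ((1/(13558 - 18667) + 3264)*(-15541 - 21980))/6918 + (-20 - 20)/(-48897) = ((1/(-5109) + 3264)*(-37521))*(1/6918) - 40*(-1/48897) = ((-1/5109 + 3264)*(-37521))*(1/6918) + 40/48897 = ((16675775/5109)*(-37521))*(1/6918) + 40/48897 = -208563917925/1703*1/6918 + 40/48897 = -69521305975/3927118 + 40/48897 = -3399383141174855/192024288846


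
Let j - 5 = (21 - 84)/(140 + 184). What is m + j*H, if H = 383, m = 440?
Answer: 82099/36 ≈ 2280.5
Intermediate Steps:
j = 173/36 (j = 5 + (21 - 84)/(140 + 184) = 5 - 63/324 = 5 - 63*1/324 = 5 - 7/36 = 173/36 ≈ 4.8056)
m + j*H = 440 + (173/36)*383 = 440 + 66259/36 = 82099/36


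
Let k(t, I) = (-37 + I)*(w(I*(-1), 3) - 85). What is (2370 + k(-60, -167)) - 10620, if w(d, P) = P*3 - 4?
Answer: 8070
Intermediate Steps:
w(d, P) = -4 + 3*P (w(d, P) = 3*P - 4 = -4 + 3*P)
k(t, I) = 2960 - 80*I (k(t, I) = (-37 + I)*((-4 + 3*3) - 85) = (-37 + I)*((-4 + 9) - 85) = (-37 + I)*(5 - 85) = (-37 + I)*(-80) = 2960 - 80*I)
(2370 + k(-60, -167)) - 10620 = (2370 + (2960 - 80*(-167))) - 10620 = (2370 + (2960 + 13360)) - 10620 = (2370 + 16320) - 10620 = 18690 - 10620 = 8070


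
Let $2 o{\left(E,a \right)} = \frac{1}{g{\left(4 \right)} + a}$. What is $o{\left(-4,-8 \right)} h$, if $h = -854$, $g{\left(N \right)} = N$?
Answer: $\frac{427}{4} \approx 106.75$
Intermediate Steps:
$o{\left(E,a \right)} = \frac{1}{2 \left(4 + a\right)}$
$o{\left(-4,-8 \right)} h = \frac{1}{2 \left(4 - 8\right)} \left(-854\right) = \frac{1}{2 \left(-4\right)} \left(-854\right) = \frac{1}{2} \left(- \frac{1}{4}\right) \left(-854\right) = \left(- \frac{1}{8}\right) \left(-854\right) = \frac{427}{4}$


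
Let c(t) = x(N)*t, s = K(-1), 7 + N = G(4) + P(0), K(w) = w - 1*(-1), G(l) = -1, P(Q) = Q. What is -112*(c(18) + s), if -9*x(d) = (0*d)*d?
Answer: 0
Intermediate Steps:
K(w) = 1 + w (K(w) = w + 1 = 1 + w)
N = -8 (N = -7 + (-1 + 0) = -7 - 1 = -8)
s = 0 (s = 1 - 1 = 0)
x(d) = 0 (x(d) = -0*d*d/9 = -0*d = -⅑*0 = 0)
c(t) = 0 (c(t) = 0*t = 0)
-112*(c(18) + s) = -112*(0 + 0) = -112*0 = 0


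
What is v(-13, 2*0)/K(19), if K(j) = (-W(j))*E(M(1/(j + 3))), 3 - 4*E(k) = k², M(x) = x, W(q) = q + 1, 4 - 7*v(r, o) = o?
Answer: -1936/50785 ≈ -0.038121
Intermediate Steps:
v(r, o) = 4/7 - o/7
W(q) = 1 + q
E(k) = ¾ - k²/4
K(j) = (-1 - j)*(¾ - 1/(4*(3 + j)²)) (K(j) = (-(1 + j))*(¾ - 1/(4*(j + 3)²)) = (-1 - j)*(¾ - 1/(4*(3 + j)²)))
v(-13, 2*0)/K(19) = (4/7 - 2*0/7)/(((1 + 19)*(1 - 3*(3 + 19)²)/(4*(3 + 19)²))) = (4/7 - ⅐*0)/(((¼)*20*(1 - 3*22²)/22²)) = (4/7 + 0)/(((¼)*(1/484)*20*(1 - 3*484))) = 4/(7*(((¼)*(1/484)*20*(1 - 1452)))) = 4/(7*(((¼)*(1/484)*20*(-1451)))) = 4/(7*(-7255/484)) = (4/7)*(-484/7255) = -1936/50785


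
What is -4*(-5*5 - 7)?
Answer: 128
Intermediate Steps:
-4*(-5*5 - 7) = -4*(-25 - 7) = -4*(-32) = 128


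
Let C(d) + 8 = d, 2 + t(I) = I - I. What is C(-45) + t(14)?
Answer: -55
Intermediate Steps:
t(I) = -2 (t(I) = -2 + (I - I) = -2 + 0 = -2)
C(d) = -8 + d
C(-45) + t(14) = (-8 - 45) - 2 = -53 - 2 = -55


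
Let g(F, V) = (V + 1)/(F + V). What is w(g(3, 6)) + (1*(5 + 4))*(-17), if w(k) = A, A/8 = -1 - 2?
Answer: -177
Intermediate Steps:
A = -24 (A = 8*(-1 - 2) = 8*(-3) = -24)
g(F, V) = (1 + V)/(F + V)
w(k) = -24
w(g(3, 6)) + (1*(5 + 4))*(-17) = -24 + (1*(5 + 4))*(-17) = -24 + (1*9)*(-17) = -24 + 9*(-17) = -24 - 153 = -177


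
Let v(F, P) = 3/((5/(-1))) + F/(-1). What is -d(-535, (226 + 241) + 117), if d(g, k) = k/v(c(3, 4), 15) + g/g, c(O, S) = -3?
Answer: -733/3 ≈ -244.33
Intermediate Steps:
v(F, P) = -⅗ - F (v(F, P) = 3/((5*(-1))) + F*(-1) = 3/(-5) - F = 3*(-⅕) - F = -⅗ - F)
d(g, k) = 1 + 5*k/12 (d(g, k) = k/(-⅗ - 1*(-3)) + g/g = k/(-⅗ + 3) + 1 = k/(12/5) + 1 = k*(5/12) + 1 = 5*k/12 + 1 = 1 + 5*k/12)
-d(-535, (226 + 241) + 117) = -(1 + 5*((226 + 241) + 117)/12) = -(1 + 5*(467 + 117)/12) = -(1 + (5/12)*584) = -(1 + 730/3) = -1*733/3 = -733/3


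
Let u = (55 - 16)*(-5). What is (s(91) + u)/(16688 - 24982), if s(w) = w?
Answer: 4/319 ≈ 0.012539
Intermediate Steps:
u = -195 (u = 39*(-5) = -195)
(s(91) + u)/(16688 - 24982) = (91 - 195)/(16688 - 24982) = -104/(-8294) = -104*(-1/8294) = 4/319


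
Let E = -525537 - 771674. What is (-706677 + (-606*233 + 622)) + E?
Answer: -2144464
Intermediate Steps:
E = -1297211
(-706677 + (-606*233 + 622)) + E = (-706677 + (-606*233 + 622)) - 1297211 = (-706677 + (-141198 + 622)) - 1297211 = (-706677 - 140576) - 1297211 = -847253 - 1297211 = -2144464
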